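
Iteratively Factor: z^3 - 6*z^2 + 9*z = (z - 3)*(z^2 - 3*z) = (z - 3)^2*(z)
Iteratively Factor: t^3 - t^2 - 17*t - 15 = (t - 5)*(t^2 + 4*t + 3) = (t - 5)*(t + 3)*(t + 1)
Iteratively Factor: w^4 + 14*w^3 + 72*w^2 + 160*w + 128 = (w + 4)*(w^3 + 10*w^2 + 32*w + 32) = (w + 2)*(w + 4)*(w^2 + 8*w + 16) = (w + 2)*(w + 4)^2*(w + 4)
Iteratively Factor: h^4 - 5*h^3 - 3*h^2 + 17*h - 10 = (h - 5)*(h^3 - 3*h + 2) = (h - 5)*(h + 2)*(h^2 - 2*h + 1) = (h - 5)*(h - 1)*(h + 2)*(h - 1)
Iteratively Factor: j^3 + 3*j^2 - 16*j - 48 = (j + 3)*(j^2 - 16) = (j - 4)*(j + 3)*(j + 4)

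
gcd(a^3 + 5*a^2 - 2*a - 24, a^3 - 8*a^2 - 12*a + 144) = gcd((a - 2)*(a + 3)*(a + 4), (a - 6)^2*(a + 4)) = a + 4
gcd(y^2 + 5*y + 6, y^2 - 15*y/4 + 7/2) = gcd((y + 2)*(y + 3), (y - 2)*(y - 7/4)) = 1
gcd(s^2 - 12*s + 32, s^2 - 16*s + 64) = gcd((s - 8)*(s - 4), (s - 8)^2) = s - 8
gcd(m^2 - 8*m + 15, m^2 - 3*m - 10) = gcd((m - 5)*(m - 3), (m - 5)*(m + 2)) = m - 5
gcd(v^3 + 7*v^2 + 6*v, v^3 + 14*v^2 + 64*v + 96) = v + 6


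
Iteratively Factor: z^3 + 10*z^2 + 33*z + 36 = (z + 3)*(z^2 + 7*z + 12) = (z + 3)^2*(z + 4)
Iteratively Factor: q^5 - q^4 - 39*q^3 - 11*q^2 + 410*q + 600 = (q - 5)*(q^4 + 4*q^3 - 19*q^2 - 106*q - 120) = (q - 5)*(q + 3)*(q^3 + q^2 - 22*q - 40) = (q - 5)^2*(q + 3)*(q^2 + 6*q + 8) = (q - 5)^2*(q + 3)*(q + 4)*(q + 2)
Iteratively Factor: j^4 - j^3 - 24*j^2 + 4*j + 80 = (j + 4)*(j^3 - 5*j^2 - 4*j + 20) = (j - 2)*(j + 4)*(j^2 - 3*j - 10) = (j - 2)*(j + 2)*(j + 4)*(j - 5)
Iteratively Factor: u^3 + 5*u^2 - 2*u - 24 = (u + 4)*(u^2 + u - 6) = (u + 3)*(u + 4)*(u - 2)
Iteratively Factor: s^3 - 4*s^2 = (s)*(s^2 - 4*s) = s^2*(s - 4)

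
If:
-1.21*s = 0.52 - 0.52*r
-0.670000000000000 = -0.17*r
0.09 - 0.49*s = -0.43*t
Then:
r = 3.94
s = 1.26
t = 1.23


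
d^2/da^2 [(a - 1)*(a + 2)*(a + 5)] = 6*a + 12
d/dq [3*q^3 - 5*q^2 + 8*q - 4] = 9*q^2 - 10*q + 8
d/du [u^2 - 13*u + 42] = 2*u - 13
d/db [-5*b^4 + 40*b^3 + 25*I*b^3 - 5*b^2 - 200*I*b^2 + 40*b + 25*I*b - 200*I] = -20*b^3 + b^2*(120 + 75*I) + b*(-10 - 400*I) + 40 + 25*I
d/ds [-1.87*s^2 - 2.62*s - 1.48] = -3.74*s - 2.62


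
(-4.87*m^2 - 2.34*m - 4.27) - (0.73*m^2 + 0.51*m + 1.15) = -5.6*m^2 - 2.85*m - 5.42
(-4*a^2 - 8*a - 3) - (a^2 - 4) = -5*a^2 - 8*a + 1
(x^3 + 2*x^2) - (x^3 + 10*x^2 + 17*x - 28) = -8*x^2 - 17*x + 28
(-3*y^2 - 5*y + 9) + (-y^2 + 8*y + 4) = -4*y^2 + 3*y + 13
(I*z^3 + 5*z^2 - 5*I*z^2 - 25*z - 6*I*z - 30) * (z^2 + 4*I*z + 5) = I*z^5 + z^4 - 5*I*z^4 - 5*z^3 + 19*I*z^3 + 19*z^2 - 125*I*z^2 - 125*z - 150*I*z - 150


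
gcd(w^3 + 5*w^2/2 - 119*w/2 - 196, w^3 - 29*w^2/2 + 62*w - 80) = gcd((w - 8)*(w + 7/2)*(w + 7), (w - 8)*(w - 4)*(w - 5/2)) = w - 8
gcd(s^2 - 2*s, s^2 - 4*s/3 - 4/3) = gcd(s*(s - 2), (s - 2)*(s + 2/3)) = s - 2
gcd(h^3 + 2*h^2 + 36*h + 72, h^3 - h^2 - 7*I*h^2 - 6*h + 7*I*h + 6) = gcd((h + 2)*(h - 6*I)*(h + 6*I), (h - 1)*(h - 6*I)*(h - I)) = h - 6*I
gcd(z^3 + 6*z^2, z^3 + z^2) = z^2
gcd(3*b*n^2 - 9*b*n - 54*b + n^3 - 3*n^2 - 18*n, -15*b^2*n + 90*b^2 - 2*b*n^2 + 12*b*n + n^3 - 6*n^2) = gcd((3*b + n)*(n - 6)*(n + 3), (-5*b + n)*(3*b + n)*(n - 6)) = 3*b*n - 18*b + n^2 - 6*n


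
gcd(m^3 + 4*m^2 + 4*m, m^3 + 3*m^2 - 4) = m^2 + 4*m + 4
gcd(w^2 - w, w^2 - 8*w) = w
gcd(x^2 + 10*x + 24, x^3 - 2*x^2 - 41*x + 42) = x + 6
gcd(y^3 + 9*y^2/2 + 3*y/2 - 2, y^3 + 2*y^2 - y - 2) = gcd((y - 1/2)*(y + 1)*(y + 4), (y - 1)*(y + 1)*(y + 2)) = y + 1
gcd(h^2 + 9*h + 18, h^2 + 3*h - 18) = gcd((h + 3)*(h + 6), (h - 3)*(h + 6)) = h + 6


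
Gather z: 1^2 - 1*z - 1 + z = 0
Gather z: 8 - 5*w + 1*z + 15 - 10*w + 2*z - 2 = -15*w + 3*z + 21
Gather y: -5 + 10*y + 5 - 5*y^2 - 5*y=-5*y^2 + 5*y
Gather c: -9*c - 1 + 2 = 1 - 9*c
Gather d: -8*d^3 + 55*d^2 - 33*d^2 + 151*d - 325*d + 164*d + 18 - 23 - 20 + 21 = -8*d^3 + 22*d^2 - 10*d - 4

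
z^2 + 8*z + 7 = (z + 1)*(z + 7)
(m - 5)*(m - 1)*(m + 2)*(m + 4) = m^4 - 23*m^2 - 18*m + 40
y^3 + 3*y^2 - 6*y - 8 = (y - 2)*(y + 1)*(y + 4)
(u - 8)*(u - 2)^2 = u^3 - 12*u^2 + 36*u - 32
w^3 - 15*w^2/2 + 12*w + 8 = (w - 4)^2*(w + 1/2)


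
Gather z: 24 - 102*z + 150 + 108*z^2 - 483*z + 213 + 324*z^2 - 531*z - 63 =432*z^2 - 1116*z + 324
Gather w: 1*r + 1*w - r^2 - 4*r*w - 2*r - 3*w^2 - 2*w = -r^2 - r - 3*w^2 + w*(-4*r - 1)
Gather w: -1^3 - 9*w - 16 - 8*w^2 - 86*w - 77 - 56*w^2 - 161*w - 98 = -64*w^2 - 256*w - 192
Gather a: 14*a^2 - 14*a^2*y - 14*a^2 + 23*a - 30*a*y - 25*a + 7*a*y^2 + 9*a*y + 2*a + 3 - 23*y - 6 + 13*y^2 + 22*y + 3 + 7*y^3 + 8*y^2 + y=-14*a^2*y + a*(7*y^2 - 21*y) + 7*y^3 + 21*y^2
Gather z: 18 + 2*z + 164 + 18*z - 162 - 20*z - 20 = 0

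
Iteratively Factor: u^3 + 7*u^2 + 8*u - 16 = (u - 1)*(u^2 + 8*u + 16) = (u - 1)*(u + 4)*(u + 4)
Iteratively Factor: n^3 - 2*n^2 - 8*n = (n)*(n^2 - 2*n - 8) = n*(n + 2)*(n - 4)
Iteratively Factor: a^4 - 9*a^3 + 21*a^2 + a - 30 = (a - 5)*(a^3 - 4*a^2 + a + 6) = (a - 5)*(a - 3)*(a^2 - a - 2) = (a - 5)*(a - 3)*(a - 2)*(a + 1)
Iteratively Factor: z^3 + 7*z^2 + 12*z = (z + 3)*(z^2 + 4*z) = z*(z + 3)*(z + 4)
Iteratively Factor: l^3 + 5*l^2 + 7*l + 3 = (l + 1)*(l^2 + 4*l + 3) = (l + 1)^2*(l + 3)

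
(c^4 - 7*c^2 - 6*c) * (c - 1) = c^5 - c^4 - 7*c^3 + c^2 + 6*c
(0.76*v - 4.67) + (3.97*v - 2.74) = 4.73*v - 7.41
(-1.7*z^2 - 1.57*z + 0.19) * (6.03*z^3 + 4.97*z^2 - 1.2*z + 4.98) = -10.251*z^5 - 17.9161*z^4 - 4.6172*z^3 - 5.6377*z^2 - 8.0466*z + 0.9462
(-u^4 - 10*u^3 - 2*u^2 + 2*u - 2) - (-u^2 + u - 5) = -u^4 - 10*u^3 - u^2 + u + 3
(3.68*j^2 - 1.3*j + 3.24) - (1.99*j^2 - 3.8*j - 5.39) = 1.69*j^2 + 2.5*j + 8.63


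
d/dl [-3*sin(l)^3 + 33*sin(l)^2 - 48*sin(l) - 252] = 3*(-3*sin(l)^2 + 22*sin(l) - 16)*cos(l)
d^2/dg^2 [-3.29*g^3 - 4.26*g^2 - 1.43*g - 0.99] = -19.74*g - 8.52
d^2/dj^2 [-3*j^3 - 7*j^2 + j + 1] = -18*j - 14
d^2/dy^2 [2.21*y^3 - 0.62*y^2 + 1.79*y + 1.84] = 13.26*y - 1.24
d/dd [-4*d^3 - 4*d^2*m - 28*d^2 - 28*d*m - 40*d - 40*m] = -12*d^2 - 8*d*m - 56*d - 28*m - 40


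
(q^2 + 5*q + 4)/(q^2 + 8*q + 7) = (q + 4)/(q + 7)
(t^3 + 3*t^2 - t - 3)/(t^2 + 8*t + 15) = (t^2 - 1)/(t + 5)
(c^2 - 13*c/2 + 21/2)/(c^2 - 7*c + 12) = (c - 7/2)/(c - 4)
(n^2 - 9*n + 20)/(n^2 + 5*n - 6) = (n^2 - 9*n + 20)/(n^2 + 5*n - 6)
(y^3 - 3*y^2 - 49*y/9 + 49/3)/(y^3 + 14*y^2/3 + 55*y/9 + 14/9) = (3*y^2 - 16*y + 21)/(3*y^2 + 7*y + 2)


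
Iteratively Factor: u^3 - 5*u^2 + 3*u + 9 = (u - 3)*(u^2 - 2*u - 3) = (u - 3)^2*(u + 1)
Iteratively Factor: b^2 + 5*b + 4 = (b + 1)*(b + 4)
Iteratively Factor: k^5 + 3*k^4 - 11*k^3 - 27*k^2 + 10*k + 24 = (k + 1)*(k^4 + 2*k^3 - 13*k^2 - 14*k + 24) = (k + 1)*(k + 4)*(k^3 - 2*k^2 - 5*k + 6) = (k - 1)*(k + 1)*(k + 4)*(k^2 - k - 6) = (k - 3)*(k - 1)*(k + 1)*(k + 4)*(k + 2)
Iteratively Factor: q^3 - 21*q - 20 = (q + 1)*(q^2 - q - 20) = (q - 5)*(q + 1)*(q + 4)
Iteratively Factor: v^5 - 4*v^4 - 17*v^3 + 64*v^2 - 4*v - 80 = (v - 2)*(v^4 - 2*v^3 - 21*v^2 + 22*v + 40) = (v - 2)*(v + 4)*(v^3 - 6*v^2 + 3*v + 10) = (v - 5)*(v - 2)*(v + 4)*(v^2 - v - 2) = (v - 5)*(v - 2)^2*(v + 4)*(v + 1)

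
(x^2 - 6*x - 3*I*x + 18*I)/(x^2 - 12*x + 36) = (x - 3*I)/(x - 6)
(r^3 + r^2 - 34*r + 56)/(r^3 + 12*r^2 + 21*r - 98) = (r - 4)/(r + 7)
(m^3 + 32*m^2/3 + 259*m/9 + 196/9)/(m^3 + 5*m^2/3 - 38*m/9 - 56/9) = (m + 7)/(m - 2)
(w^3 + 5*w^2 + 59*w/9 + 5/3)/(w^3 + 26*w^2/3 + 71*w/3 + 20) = (w + 1/3)/(w + 4)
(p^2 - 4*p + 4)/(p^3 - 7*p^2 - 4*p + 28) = (p - 2)/(p^2 - 5*p - 14)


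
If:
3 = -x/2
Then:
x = -6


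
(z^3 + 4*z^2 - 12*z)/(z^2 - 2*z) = z + 6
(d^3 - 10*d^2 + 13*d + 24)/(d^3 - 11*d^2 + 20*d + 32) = (d - 3)/(d - 4)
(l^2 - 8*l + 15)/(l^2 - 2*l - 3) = (l - 5)/(l + 1)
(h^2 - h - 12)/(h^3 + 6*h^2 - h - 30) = (h - 4)/(h^2 + 3*h - 10)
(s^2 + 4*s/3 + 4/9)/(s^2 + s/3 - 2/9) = (3*s + 2)/(3*s - 1)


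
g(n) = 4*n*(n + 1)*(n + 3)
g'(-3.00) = 24.00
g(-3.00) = 0.00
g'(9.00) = 1272.00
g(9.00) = 4320.00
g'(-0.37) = 1.80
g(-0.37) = -2.45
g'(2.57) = 173.50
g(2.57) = 204.42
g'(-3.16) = 30.71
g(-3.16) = -4.37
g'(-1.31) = -9.33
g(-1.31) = 2.75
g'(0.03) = 12.97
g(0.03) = 0.37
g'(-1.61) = -8.41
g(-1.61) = 5.46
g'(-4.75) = 130.75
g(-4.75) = -124.69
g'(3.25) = 242.75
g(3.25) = 345.31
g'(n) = 4*n*(n + 1) + 4*n*(n + 3) + 4*(n + 1)*(n + 3)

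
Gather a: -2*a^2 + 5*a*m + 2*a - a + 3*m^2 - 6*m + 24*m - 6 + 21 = -2*a^2 + a*(5*m + 1) + 3*m^2 + 18*m + 15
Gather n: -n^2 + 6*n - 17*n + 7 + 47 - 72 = -n^2 - 11*n - 18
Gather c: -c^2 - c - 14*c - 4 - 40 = -c^2 - 15*c - 44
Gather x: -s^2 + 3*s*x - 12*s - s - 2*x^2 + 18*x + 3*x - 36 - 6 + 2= -s^2 - 13*s - 2*x^2 + x*(3*s + 21) - 40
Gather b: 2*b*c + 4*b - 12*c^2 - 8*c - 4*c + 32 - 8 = b*(2*c + 4) - 12*c^2 - 12*c + 24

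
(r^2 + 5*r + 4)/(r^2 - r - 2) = (r + 4)/(r - 2)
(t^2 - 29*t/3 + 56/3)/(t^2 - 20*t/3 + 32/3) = (t - 7)/(t - 4)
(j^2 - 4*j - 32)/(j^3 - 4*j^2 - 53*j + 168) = (j + 4)/(j^2 + 4*j - 21)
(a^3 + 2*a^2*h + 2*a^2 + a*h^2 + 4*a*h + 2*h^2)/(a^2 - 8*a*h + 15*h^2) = (a^3 + 2*a^2*h + 2*a^2 + a*h^2 + 4*a*h + 2*h^2)/(a^2 - 8*a*h + 15*h^2)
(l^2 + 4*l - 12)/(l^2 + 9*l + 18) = (l - 2)/(l + 3)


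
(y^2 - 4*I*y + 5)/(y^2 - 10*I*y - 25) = (y + I)/(y - 5*I)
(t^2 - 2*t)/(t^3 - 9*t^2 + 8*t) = (t - 2)/(t^2 - 9*t + 8)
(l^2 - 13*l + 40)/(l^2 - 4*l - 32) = (l - 5)/(l + 4)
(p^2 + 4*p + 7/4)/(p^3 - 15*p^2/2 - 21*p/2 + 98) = (p + 1/2)/(p^2 - 11*p + 28)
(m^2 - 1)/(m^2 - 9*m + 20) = (m^2 - 1)/(m^2 - 9*m + 20)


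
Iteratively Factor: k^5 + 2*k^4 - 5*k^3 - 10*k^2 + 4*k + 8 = (k - 1)*(k^4 + 3*k^3 - 2*k^2 - 12*k - 8) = (k - 1)*(k + 2)*(k^3 + k^2 - 4*k - 4) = (k - 1)*(k + 1)*(k + 2)*(k^2 - 4) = (k - 1)*(k + 1)*(k + 2)^2*(k - 2)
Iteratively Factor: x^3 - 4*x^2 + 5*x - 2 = (x - 1)*(x^2 - 3*x + 2) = (x - 1)^2*(x - 2)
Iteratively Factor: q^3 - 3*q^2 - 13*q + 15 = (q + 3)*(q^2 - 6*q + 5) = (q - 1)*(q + 3)*(q - 5)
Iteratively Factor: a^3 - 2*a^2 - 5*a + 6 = (a - 1)*(a^2 - a - 6) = (a - 3)*(a - 1)*(a + 2)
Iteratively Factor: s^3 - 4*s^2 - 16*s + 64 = (s - 4)*(s^2 - 16) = (s - 4)^2*(s + 4)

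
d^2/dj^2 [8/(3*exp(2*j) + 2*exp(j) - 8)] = 16*(4*(3*exp(j) + 1)^2*exp(j) - (6*exp(j) + 1)*(3*exp(2*j) + 2*exp(j) - 8))*exp(j)/(3*exp(2*j) + 2*exp(j) - 8)^3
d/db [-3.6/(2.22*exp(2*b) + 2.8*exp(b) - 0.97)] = (15.984*exp(b) + 10.08)*exp(b)/(2.22*exp(2*b) + 2.8*exp(b) - 0.97)^2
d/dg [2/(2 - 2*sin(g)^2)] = 2*sin(g)/cos(g)^3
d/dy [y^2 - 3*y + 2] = 2*y - 3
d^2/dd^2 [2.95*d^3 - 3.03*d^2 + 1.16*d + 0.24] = 17.7*d - 6.06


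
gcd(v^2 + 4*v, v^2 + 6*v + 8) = v + 4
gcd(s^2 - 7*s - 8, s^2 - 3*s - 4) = s + 1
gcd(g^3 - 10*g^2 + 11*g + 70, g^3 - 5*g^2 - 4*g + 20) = g^2 - 3*g - 10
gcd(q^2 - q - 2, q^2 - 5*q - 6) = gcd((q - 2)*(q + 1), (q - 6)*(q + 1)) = q + 1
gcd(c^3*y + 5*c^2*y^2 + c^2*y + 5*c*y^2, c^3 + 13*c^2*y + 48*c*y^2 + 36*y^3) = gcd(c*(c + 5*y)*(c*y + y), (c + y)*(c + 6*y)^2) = 1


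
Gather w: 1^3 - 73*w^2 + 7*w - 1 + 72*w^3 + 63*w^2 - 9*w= 72*w^3 - 10*w^2 - 2*w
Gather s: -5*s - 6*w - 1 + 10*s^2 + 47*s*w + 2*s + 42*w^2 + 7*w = 10*s^2 + s*(47*w - 3) + 42*w^2 + w - 1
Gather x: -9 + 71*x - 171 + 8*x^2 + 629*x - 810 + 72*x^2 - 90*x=80*x^2 + 610*x - 990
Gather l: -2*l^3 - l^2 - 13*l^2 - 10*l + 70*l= -2*l^3 - 14*l^2 + 60*l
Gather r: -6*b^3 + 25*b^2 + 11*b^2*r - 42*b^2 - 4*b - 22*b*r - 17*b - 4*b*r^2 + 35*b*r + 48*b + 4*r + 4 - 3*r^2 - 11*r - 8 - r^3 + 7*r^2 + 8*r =-6*b^3 - 17*b^2 + 27*b - r^3 + r^2*(4 - 4*b) + r*(11*b^2 + 13*b + 1) - 4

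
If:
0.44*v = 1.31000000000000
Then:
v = 2.98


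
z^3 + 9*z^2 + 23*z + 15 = (z + 1)*(z + 3)*(z + 5)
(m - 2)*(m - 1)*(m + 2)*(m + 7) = m^4 + 6*m^3 - 11*m^2 - 24*m + 28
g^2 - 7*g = g*(g - 7)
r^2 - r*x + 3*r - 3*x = (r + 3)*(r - x)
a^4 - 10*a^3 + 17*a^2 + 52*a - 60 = (a - 6)*(a - 5)*(a - 1)*(a + 2)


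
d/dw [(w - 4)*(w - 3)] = 2*w - 7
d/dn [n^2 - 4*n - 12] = 2*n - 4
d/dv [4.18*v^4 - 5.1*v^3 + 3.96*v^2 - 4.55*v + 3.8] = 16.72*v^3 - 15.3*v^2 + 7.92*v - 4.55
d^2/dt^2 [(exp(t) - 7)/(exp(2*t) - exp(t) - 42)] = (exp(t) - 6)*exp(t)/(exp(3*t) + 18*exp(2*t) + 108*exp(t) + 216)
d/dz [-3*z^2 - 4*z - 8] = -6*z - 4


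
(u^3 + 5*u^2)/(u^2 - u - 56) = u^2*(u + 5)/(u^2 - u - 56)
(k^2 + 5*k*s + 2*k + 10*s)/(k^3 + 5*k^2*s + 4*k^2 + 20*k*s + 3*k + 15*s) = (k + 2)/(k^2 + 4*k + 3)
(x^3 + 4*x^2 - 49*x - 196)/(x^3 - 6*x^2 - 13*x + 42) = (x^2 + 11*x + 28)/(x^2 + x - 6)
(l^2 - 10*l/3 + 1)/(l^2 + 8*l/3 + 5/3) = (3*l^2 - 10*l + 3)/(3*l^2 + 8*l + 5)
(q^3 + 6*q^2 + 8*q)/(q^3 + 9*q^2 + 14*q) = (q + 4)/(q + 7)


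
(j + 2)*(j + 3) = j^2 + 5*j + 6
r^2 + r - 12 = (r - 3)*(r + 4)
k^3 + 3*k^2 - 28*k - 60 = (k - 5)*(k + 2)*(k + 6)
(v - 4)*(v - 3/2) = v^2 - 11*v/2 + 6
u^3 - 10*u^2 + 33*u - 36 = (u - 4)*(u - 3)^2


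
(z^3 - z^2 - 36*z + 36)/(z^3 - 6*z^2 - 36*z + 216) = (z - 1)/(z - 6)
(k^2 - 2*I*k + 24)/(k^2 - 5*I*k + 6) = (k + 4*I)/(k + I)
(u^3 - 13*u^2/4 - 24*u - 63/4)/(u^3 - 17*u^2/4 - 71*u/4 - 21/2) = (u + 3)/(u + 2)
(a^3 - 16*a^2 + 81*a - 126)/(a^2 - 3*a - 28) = (a^2 - 9*a + 18)/(a + 4)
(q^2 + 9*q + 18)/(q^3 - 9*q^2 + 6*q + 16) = (q^2 + 9*q + 18)/(q^3 - 9*q^2 + 6*q + 16)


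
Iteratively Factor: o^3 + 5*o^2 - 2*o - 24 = (o + 4)*(o^2 + o - 6) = (o + 3)*(o + 4)*(o - 2)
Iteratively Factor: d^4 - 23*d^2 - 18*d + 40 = (d + 2)*(d^3 - 2*d^2 - 19*d + 20) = (d - 1)*(d + 2)*(d^2 - d - 20) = (d - 5)*(d - 1)*(d + 2)*(d + 4)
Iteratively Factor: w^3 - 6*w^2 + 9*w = (w)*(w^2 - 6*w + 9) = w*(w - 3)*(w - 3)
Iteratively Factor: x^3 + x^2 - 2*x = (x - 1)*(x^2 + 2*x) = (x - 1)*(x + 2)*(x)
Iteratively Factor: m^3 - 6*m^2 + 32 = (m - 4)*(m^2 - 2*m - 8) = (m - 4)*(m + 2)*(m - 4)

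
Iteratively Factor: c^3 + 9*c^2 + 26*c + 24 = (c + 3)*(c^2 + 6*c + 8) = (c + 3)*(c + 4)*(c + 2)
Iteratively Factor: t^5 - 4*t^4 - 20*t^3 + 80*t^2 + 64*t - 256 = (t - 4)*(t^4 - 20*t^2 + 64) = (t - 4)^2*(t^3 + 4*t^2 - 4*t - 16) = (t - 4)^2*(t - 2)*(t^2 + 6*t + 8) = (t - 4)^2*(t - 2)*(t + 4)*(t + 2)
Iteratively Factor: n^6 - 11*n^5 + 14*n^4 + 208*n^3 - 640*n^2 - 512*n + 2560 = (n + 2)*(n^5 - 13*n^4 + 40*n^3 + 128*n^2 - 896*n + 1280) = (n - 4)*(n + 2)*(n^4 - 9*n^3 + 4*n^2 + 144*n - 320) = (n - 4)^2*(n + 2)*(n^3 - 5*n^2 - 16*n + 80) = (n - 5)*(n - 4)^2*(n + 2)*(n^2 - 16) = (n - 5)*(n - 4)^3*(n + 2)*(n + 4)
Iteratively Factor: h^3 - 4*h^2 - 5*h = (h)*(h^2 - 4*h - 5) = h*(h - 5)*(h + 1)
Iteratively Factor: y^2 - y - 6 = (y + 2)*(y - 3)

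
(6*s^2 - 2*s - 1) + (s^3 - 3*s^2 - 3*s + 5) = s^3 + 3*s^2 - 5*s + 4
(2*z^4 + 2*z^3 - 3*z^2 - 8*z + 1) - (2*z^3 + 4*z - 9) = 2*z^4 - 3*z^2 - 12*z + 10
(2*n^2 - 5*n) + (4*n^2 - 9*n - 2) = 6*n^2 - 14*n - 2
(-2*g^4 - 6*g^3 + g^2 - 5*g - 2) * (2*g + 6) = -4*g^5 - 24*g^4 - 34*g^3 - 4*g^2 - 34*g - 12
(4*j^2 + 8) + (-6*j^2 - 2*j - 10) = -2*j^2 - 2*j - 2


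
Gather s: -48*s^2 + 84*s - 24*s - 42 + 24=-48*s^2 + 60*s - 18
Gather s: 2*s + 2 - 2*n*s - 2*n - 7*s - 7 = -2*n + s*(-2*n - 5) - 5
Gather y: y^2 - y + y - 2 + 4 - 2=y^2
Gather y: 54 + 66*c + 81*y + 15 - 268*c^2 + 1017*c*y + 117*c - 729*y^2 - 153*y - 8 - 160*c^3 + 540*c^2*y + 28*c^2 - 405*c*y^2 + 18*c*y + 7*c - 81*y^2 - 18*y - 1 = -160*c^3 - 240*c^2 + 190*c + y^2*(-405*c - 810) + y*(540*c^2 + 1035*c - 90) + 60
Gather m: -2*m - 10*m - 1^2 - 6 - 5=-12*m - 12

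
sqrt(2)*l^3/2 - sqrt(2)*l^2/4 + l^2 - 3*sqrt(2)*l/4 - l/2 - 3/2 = (l - 3/2)*(l + 1)*(sqrt(2)*l/2 + 1)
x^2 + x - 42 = (x - 6)*(x + 7)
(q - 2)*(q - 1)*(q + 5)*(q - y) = q^4 - q^3*y + 2*q^3 - 2*q^2*y - 13*q^2 + 13*q*y + 10*q - 10*y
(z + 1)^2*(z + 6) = z^3 + 8*z^2 + 13*z + 6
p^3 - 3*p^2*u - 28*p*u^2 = p*(p - 7*u)*(p + 4*u)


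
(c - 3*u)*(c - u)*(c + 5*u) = c^3 + c^2*u - 17*c*u^2 + 15*u^3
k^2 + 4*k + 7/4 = (k + 1/2)*(k + 7/2)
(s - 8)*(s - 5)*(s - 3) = s^3 - 16*s^2 + 79*s - 120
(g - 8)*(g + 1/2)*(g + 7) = g^3 - g^2/2 - 113*g/2 - 28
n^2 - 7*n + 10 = (n - 5)*(n - 2)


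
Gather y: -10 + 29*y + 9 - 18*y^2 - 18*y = -18*y^2 + 11*y - 1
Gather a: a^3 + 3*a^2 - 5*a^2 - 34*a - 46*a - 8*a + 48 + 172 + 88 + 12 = a^3 - 2*a^2 - 88*a + 320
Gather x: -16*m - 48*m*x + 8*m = -48*m*x - 8*m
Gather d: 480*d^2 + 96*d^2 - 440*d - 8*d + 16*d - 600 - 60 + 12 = 576*d^2 - 432*d - 648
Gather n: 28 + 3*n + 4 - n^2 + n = -n^2 + 4*n + 32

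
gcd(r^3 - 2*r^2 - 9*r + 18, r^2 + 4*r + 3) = r + 3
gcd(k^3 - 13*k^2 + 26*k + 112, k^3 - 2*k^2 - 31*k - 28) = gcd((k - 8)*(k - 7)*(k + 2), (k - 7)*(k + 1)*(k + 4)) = k - 7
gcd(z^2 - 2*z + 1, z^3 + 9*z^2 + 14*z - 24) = z - 1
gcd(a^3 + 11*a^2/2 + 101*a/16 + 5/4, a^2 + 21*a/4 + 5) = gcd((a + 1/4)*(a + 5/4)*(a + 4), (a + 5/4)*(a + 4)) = a^2 + 21*a/4 + 5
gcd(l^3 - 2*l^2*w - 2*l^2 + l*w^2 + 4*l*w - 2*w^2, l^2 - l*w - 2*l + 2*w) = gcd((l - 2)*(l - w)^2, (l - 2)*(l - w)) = -l^2 + l*w + 2*l - 2*w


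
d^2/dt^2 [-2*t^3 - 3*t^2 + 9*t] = -12*t - 6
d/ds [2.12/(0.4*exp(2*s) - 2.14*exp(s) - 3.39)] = (4.5368 - 1.696*exp(s))*exp(s)/(-0.4*exp(2*s) + 2.14*exp(s) + 3.39)^2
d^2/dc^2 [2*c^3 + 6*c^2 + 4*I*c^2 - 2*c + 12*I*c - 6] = 12*c + 12 + 8*I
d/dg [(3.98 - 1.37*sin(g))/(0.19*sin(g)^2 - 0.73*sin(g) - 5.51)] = (0.2603*sin(g)^2 - 1.5124*sin(g) + 10.4541)*cos(g)/(0.0361*sin(g)^4 - 0.2774*sin(g)^3 - 1.5609*sin(g)^2 + 8.0446*sin(g) + 30.3601)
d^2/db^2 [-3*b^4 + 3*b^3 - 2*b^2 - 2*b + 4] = -36*b^2 + 18*b - 4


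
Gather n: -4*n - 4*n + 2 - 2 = -8*n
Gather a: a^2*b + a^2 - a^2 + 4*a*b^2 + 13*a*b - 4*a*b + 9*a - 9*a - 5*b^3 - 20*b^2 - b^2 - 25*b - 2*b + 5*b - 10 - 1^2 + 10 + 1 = a^2*b + a*(4*b^2 + 9*b) - 5*b^3 - 21*b^2 - 22*b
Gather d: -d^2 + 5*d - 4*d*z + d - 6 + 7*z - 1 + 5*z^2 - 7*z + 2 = -d^2 + d*(6 - 4*z) + 5*z^2 - 5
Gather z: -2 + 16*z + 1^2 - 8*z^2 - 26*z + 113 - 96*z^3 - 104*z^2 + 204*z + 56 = -96*z^3 - 112*z^2 + 194*z + 168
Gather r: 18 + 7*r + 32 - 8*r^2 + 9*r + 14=-8*r^2 + 16*r + 64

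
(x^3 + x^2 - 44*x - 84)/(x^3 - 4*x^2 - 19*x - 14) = (x + 6)/(x + 1)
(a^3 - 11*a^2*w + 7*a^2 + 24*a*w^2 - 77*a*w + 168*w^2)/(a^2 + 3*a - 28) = (a^2 - 11*a*w + 24*w^2)/(a - 4)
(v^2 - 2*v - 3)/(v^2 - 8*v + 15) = (v + 1)/(v - 5)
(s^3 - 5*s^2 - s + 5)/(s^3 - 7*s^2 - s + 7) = (s - 5)/(s - 7)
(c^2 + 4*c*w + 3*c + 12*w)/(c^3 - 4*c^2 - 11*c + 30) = (c + 4*w)/(c^2 - 7*c + 10)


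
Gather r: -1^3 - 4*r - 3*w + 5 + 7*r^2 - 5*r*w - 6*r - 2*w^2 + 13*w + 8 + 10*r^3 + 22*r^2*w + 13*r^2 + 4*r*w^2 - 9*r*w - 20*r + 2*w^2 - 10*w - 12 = 10*r^3 + r^2*(22*w + 20) + r*(4*w^2 - 14*w - 30)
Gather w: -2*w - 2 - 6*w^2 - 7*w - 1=-6*w^2 - 9*w - 3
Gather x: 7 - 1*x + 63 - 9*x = 70 - 10*x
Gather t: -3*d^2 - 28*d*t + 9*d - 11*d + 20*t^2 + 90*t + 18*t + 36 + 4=-3*d^2 - 2*d + 20*t^2 + t*(108 - 28*d) + 40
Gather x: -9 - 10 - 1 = -20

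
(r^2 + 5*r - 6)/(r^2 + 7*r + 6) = (r - 1)/(r + 1)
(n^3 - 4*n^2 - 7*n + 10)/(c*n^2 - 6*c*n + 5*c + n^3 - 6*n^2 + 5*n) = (n + 2)/(c + n)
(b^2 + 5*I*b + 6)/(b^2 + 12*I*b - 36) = (b - I)/(b + 6*I)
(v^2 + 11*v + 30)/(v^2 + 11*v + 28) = (v^2 + 11*v + 30)/(v^2 + 11*v + 28)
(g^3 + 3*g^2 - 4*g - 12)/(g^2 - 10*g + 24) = (g^3 + 3*g^2 - 4*g - 12)/(g^2 - 10*g + 24)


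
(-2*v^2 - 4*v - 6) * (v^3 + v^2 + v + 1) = -2*v^5 - 6*v^4 - 12*v^3 - 12*v^2 - 10*v - 6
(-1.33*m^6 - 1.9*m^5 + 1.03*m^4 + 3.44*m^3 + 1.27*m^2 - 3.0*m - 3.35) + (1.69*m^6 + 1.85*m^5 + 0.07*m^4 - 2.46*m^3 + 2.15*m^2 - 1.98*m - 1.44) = 0.36*m^6 - 0.0499999999999998*m^5 + 1.1*m^4 + 0.98*m^3 + 3.42*m^2 - 4.98*m - 4.79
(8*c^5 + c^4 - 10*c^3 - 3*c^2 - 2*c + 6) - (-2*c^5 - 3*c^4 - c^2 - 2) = 10*c^5 + 4*c^4 - 10*c^3 - 2*c^2 - 2*c + 8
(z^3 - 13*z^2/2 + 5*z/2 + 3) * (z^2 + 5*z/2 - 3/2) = z^5 - 4*z^4 - 61*z^3/4 + 19*z^2 + 15*z/4 - 9/2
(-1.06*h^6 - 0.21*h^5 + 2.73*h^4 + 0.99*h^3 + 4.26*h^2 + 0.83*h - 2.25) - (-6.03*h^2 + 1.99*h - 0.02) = -1.06*h^6 - 0.21*h^5 + 2.73*h^4 + 0.99*h^3 + 10.29*h^2 - 1.16*h - 2.23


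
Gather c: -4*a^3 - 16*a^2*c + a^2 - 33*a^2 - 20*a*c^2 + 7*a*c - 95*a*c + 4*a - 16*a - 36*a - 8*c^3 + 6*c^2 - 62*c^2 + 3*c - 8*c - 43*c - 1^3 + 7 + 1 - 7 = -4*a^3 - 32*a^2 - 48*a - 8*c^3 + c^2*(-20*a - 56) + c*(-16*a^2 - 88*a - 48)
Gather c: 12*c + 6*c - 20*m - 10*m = 18*c - 30*m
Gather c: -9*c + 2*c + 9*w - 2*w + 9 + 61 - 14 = -7*c + 7*w + 56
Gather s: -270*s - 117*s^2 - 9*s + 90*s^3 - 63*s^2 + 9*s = 90*s^3 - 180*s^2 - 270*s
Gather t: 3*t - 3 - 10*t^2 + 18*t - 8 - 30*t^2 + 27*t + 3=-40*t^2 + 48*t - 8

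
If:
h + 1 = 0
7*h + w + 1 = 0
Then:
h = -1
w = 6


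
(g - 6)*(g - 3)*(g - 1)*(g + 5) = g^4 - 5*g^3 - 23*g^2 + 117*g - 90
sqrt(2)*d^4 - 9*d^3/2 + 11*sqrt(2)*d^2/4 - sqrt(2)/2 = (d - sqrt(2))^2*(d - sqrt(2)/2)*(sqrt(2)*d + 1/2)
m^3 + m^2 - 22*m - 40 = (m - 5)*(m + 2)*(m + 4)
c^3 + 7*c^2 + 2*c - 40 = (c - 2)*(c + 4)*(c + 5)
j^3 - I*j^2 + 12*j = j*(j - 4*I)*(j + 3*I)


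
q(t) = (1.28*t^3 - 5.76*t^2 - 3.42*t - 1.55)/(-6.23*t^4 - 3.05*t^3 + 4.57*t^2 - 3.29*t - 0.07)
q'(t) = (3.84*t^2 - 11.52*t - 3.42)/(-6.23*t^4 - 3.05*t^3 + 4.57*t^2 - 3.29*t - 0.07) + (1.28*t^3 - 5.76*t^2 - 3.42*t - 1.55)*(24.92*t^3 + 9.15*t^2 - 9.14*t + 3.29)/(-6.23*t^4 - 3.05*t^3 + 4.57*t^2 - 3.29*t - 0.07)^2 = (7.9744*t^6 - 71.7696*t^5 - 75.6382*t^4 - 67.9104*t^3 + 20.1285*t^2 + 14.9734*t - 4.8601)/(38.8129*t^8 + 38.003*t^7 - 47.6397*t^6 + 13.1164*t^5 + 41.8261*t^4 - 29.6436*t^3 + 10.1843*t^2 + 0.4606*t + 0.0049)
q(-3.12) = 0.19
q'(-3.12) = 0.12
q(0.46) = 3.54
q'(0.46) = -3.60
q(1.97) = 0.20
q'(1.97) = -0.29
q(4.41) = 0.01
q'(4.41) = -0.01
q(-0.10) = -4.12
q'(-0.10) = -64.62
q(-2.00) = 0.55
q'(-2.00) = 0.86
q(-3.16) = 0.19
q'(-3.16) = 0.12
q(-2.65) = 0.27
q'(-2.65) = 0.22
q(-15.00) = 0.02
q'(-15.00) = 0.00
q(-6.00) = 0.06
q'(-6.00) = 0.02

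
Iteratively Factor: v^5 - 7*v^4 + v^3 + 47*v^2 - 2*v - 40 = (v - 4)*(v^4 - 3*v^3 - 11*v^2 + 3*v + 10) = (v - 4)*(v + 2)*(v^3 - 5*v^2 - v + 5) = (v - 4)*(v + 1)*(v + 2)*(v^2 - 6*v + 5) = (v - 4)*(v - 1)*(v + 1)*(v + 2)*(v - 5)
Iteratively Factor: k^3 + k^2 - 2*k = (k + 2)*(k^2 - k) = (k - 1)*(k + 2)*(k)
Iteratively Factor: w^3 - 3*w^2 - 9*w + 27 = (w - 3)*(w^2 - 9) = (w - 3)^2*(w + 3)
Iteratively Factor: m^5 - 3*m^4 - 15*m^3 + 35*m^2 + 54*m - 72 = (m - 1)*(m^4 - 2*m^3 - 17*m^2 + 18*m + 72) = (m - 3)*(m - 1)*(m^3 + m^2 - 14*m - 24) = (m - 3)*(m - 1)*(m + 3)*(m^2 - 2*m - 8) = (m - 4)*(m - 3)*(m - 1)*(m + 3)*(m + 2)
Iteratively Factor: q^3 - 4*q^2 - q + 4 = (q - 1)*(q^2 - 3*q - 4) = (q - 1)*(q + 1)*(q - 4)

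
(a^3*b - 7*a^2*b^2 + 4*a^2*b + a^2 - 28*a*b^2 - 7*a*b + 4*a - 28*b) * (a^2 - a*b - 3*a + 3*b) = a^5*b - 8*a^4*b^2 + a^4*b + a^4 + 7*a^3*b^3 - 8*a^3*b^2 - 20*a^3*b + a^3 + 7*a^2*b^3 + 103*a^2*b^2 - 8*a^2*b - 12*a^2 - 84*a*b^3 + 7*a*b^2 + 96*a*b - 84*b^2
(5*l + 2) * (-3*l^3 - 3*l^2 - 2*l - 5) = -15*l^4 - 21*l^3 - 16*l^2 - 29*l - 10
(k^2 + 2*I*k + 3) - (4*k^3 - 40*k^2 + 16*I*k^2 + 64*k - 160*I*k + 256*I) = -4*k^3 + 41*k^2 - 16*I*k^2 - 64*k + 162*I*k + 3 - 256*I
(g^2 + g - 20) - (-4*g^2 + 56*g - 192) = 5*g^2 - 55*g + 172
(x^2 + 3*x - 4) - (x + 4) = x^2 + 2*x - 8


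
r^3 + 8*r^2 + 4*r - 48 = (r - 2)*(r + 4)*(r + 6)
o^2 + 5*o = o*(o + 5)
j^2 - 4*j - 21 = (j - 7)*(j + 3)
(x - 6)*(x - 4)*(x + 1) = x^3 - 9*x^2 + 14*x + 24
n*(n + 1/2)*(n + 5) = n^3 + 11*n^2/2 + 5*n/2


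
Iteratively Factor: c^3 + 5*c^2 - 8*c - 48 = (c + 4)*(c^2 + c - 12) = (c - 3)*(c + 4)*(c + 4)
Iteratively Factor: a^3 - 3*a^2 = (a)*(a^2 - 3*a) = a*(a - 3)*(a)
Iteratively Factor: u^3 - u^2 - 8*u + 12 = (u + 3)*(u^2 - 4*u + 4) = (u - 2)*(u + 3)*(u - 2)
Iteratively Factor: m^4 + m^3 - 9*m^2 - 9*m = (m + 1)*(m^3 - 9*m) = (m - 3)*(m + 1)*(m^2 + 3*m) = m*(m - 3)*(m + 1)*(m + 3)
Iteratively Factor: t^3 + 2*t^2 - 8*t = (t - 2)*(t^2 + 4*t) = (t - 2)*(t + 4)*(t)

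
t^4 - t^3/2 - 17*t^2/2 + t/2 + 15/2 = (t - 3)*(t - 1)*(t + 1)*(t + 5/2)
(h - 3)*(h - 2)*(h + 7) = h^3 + 2*h^2 - 29*h + 42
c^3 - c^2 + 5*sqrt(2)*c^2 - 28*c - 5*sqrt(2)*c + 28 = (c - 1)*(c - 2*sqrt(2))*(c + 7*sqrt(2))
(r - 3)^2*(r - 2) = r^3 - 8*r^2 + 21*r - 18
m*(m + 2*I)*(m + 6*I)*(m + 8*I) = m^4 + 16*I*m^3 - 76*m^2 - 96*I*m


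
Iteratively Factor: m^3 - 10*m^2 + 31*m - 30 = (m - 2)*(m^2 - 8*m + 15) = (m - 5)*(m - 2)*(m - 3)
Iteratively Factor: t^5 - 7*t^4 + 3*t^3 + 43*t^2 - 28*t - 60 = (t + 1)*(t^4 - 8*t^3 + 11*t^2 + 32*t - 60) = (t + 1)*(t + 2)*(t^3 - 10*t^2 + 31*t - 30) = (t - 3)*(t + 1)*(t + 2)*(t^2 - 7*t + 10) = (t - 5)*(t - 3)*(t + 1)*(t + 2)*(t - 2)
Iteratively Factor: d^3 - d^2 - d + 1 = (d + 1)*(d^2 - 2*d + 1) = (d - 1)*(d + 1)*(d - 1)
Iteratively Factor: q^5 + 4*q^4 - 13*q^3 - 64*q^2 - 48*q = (q + 4)*(q^4 - 13*q^2 - 12*q) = (q - 4)*(q + 4)*(q^3 + 4*q^2 + 3*q) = (q - 4)*(q + 1)*(q + 4)*(q^2 + 3*q) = q*(q - 4)*(q + 1)*(q + 4)*(q + 3)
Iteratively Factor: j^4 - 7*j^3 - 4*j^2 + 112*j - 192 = (j + 4)*(j^3 - 11*j^2 + 40*j - 48) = (j - 4)*(j + 4)*(j^2 - 7*j + 12) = (j - 4)*(j - 3)*(j + 4)*(j - 4)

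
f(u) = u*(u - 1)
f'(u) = 2*u - 1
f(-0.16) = 0.19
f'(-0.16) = -1.32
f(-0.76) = 1.34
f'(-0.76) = -2.52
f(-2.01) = 6.05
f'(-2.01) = -5.02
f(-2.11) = 6.56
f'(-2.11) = -5.22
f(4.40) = 14.96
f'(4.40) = 7.80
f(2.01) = 2.03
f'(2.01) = 3.02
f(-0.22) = 0.27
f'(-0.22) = -1.44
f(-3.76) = 17.90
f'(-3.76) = -8.52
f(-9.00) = 90.00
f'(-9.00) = -19.00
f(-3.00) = 12.00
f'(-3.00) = -7.00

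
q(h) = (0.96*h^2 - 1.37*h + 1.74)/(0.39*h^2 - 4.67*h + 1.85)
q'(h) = (4.67 - 0.78*h)*(0.96*h^2 - 1.37*h + 1.74)/(0.39*h^2 - 4.67*h + 1.85)^2 + (1.92*h - 1.37)/(0.39*h^2 - 4.67*h + 1.85)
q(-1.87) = 0.64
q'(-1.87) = -0.09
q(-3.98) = 0.84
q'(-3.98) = -0.09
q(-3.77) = 0.82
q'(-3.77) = -0.09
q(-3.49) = 0.80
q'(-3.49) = -0.10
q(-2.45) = 0.69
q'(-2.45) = -0.10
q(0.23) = 1.85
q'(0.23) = 9.28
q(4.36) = -1.26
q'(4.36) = -0.49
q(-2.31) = 0.68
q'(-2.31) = -0.09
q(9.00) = -7.82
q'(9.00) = -3.99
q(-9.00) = 1.22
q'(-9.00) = -0.06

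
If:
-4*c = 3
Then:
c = -3/4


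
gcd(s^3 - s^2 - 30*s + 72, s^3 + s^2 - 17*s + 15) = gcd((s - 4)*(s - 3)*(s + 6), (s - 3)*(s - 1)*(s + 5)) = s - 3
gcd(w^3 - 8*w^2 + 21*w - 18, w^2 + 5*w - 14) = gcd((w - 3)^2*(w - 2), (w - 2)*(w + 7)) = w - 2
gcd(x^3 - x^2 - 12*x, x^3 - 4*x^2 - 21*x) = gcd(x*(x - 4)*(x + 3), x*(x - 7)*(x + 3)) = x^2 + 3*x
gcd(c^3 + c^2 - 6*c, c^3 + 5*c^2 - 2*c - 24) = c^2 + c - 6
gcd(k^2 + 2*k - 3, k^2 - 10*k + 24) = 1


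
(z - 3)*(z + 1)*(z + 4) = z^3 + 2*z^2 - 11*z - 12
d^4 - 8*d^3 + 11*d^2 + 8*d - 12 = (d - 6)*(d - 2)*(d - 1)*(d + 1)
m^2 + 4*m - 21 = (m - 3)*(m + 7)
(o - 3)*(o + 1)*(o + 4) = o^3 + 2*o^2 - 11*o - 12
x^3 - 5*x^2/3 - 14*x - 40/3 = (x - 5)*(x + 4/3)*(x + 2)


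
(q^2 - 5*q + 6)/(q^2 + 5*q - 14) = (q - 3)/(q + 7)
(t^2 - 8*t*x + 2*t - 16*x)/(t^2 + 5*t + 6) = (t - 8*x)/(t + 3)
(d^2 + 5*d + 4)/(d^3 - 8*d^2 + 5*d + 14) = (d + 4)/(d^2 - 9*d + 14)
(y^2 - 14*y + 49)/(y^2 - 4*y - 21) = (y - 7)/(y + 3)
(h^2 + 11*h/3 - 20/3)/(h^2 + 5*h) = (h - 4/3)/h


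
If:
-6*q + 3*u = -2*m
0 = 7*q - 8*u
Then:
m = 27*u/14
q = 8*u/7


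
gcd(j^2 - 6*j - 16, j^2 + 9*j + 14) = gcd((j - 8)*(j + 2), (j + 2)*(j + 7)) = j + 2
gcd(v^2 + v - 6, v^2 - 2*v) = v - 2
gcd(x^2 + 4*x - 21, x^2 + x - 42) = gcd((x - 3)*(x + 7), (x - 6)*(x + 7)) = x + 7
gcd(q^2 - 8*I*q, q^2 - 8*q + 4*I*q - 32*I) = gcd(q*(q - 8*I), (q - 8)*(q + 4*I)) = 1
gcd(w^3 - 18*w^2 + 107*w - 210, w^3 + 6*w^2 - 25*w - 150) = w - 5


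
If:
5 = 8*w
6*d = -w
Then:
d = -5/48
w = 5/8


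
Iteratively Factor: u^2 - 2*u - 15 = (u - 5)*(u + 3)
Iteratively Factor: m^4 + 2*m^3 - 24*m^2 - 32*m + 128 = (m - 2)*(m^3 + 4*m^2 - 16*m - 64) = (m - 4)*(m - 2)*(m^2 + 8*m + 16) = (m - 4)*(m - 2)*(m + 4)*(m + 4)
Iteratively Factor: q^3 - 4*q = (q + 2)*(q^2 - 2*q) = q*(q + 2)*(q - 2)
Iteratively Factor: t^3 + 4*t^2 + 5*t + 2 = (t + 1)*(t^2 + 3*t + 2) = (t + 1)^2*(t + 2)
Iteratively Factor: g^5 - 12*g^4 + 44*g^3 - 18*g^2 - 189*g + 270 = (g - 5)*(g^4 - 7*g^3 + 9*g^2 + 27*g - 54) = (g - 5)*(g - 3)*(g^3 - 4*g^2 - 3*g + 18) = (g - 5)*(g - 3)^2*(g^2 - g - 6) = (g - 5)*(g - 3)^2*(g + 2)*(g - 3)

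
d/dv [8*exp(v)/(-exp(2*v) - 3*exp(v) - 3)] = 8*(exp(2*v) - 3)*exp(v)/(exp(4*v) + 6*exp(3*v) + 15*exp(2*v) + 18*exp(v) + 9)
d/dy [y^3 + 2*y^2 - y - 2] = 3*y^2 + 4*y - 1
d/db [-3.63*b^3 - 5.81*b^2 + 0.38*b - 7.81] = -10.89*b^2 - 11.62*b + 0.38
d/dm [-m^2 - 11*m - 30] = -2*m - 11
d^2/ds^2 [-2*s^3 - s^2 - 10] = -12*s - 2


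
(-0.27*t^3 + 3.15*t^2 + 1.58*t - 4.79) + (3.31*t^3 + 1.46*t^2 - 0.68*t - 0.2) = 3.04*t^3 + 4.61*t^2 + 0.9*t - 4.99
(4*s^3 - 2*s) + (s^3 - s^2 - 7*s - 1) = 5*s^3 - s^2 - 9*s - 1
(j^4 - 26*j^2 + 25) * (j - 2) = j^5 - 2*j^4 - 26*j^3 + 52*j^2 + 25*j - 50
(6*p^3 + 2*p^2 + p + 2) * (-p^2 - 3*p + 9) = -6*p^5 - 20*p^4 + 47*p^3 + 13*p^2 + 3*p + 18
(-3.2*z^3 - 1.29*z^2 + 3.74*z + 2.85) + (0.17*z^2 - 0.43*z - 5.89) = -3.2*z^3 - 1.12*z^2 + 3.31*z - 3.04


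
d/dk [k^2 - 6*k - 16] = 2*k - 6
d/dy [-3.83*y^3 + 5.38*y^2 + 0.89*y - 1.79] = -11.49*y^2 + 10.76*y + 0.89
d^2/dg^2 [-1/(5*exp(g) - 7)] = (-25*exp(g) - 35)*exp(g)/(5*exp(g) - 7)^3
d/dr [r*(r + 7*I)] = 2*r + 7*I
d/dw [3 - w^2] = -2*w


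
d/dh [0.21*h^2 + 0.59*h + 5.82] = 0.42*h + 0.59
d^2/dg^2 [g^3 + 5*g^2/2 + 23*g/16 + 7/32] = 6*g + 5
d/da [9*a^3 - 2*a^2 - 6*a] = 27*a^2 - 4*a - 6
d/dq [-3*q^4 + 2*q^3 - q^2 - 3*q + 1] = -12*q^3 + 6*q^2 - 2*q - 3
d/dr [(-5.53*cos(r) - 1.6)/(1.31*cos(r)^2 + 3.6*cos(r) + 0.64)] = (7.2443*sin(r)^2 - 4.192*cos(r) - 9.4651)*sin(r)/(1.31*cos(r)^2 + 3.6*cos(r) + 0.64)^2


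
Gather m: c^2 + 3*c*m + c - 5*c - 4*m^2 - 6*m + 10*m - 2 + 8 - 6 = c^2 - 4*c - 4*m^2 + m*(3*c + 4)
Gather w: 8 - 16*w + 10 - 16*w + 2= 20 - 32*w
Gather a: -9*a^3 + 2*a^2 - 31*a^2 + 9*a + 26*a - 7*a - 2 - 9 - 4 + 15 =-9*a^3 - 29*a^2 + 28*a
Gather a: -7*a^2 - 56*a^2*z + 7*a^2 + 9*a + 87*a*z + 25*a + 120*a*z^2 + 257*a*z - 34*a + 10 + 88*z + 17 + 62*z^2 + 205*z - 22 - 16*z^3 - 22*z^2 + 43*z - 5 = -56*a^2*z + a*(120*z^2 + 344*z) - 16*z^3 + 40*z^2 + 336*z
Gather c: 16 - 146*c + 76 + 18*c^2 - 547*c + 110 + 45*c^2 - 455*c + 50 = 63*c^2 - 1148*c + 252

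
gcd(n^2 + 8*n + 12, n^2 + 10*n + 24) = n + 6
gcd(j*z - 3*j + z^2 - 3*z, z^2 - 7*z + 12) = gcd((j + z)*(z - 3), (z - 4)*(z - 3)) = z - 3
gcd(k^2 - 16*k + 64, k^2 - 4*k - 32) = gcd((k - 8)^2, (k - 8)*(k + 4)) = k - 8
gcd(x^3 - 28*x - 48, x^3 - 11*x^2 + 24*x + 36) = x - 6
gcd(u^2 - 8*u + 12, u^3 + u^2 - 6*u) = u - 2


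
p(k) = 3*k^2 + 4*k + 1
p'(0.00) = 4.00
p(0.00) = 1.00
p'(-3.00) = -14.00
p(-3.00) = 16.00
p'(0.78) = 8.68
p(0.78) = 5.95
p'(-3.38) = -16.28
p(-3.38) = 21.75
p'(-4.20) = -21.20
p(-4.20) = 37.12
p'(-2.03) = -8.18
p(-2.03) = 5.24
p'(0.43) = 6.58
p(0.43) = 3.27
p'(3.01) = 22.06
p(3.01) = 40.22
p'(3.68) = 26.08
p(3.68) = 56.35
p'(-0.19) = 2.86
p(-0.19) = 0.35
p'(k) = 6*k + 4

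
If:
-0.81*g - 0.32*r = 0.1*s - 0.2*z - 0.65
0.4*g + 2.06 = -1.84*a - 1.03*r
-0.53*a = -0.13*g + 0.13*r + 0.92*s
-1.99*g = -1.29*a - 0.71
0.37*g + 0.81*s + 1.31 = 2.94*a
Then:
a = 0.60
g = 0.75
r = -3.37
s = 0.23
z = -5.49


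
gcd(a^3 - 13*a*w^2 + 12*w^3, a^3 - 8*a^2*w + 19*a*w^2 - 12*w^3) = a^2 - 4*a*w + 3*w^2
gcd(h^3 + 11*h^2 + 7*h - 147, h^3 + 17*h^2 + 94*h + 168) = h + 7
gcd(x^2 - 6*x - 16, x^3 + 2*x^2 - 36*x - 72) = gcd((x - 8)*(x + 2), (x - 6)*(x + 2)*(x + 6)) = x + 2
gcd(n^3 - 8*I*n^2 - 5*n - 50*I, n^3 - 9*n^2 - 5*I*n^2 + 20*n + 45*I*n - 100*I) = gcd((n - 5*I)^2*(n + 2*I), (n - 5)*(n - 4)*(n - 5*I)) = n - 5*I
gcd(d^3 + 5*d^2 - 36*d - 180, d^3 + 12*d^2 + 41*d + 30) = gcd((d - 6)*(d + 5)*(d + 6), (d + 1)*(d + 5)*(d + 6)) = d^2 + 11*d + 30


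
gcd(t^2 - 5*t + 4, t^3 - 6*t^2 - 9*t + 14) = t - 1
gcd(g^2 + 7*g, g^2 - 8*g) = g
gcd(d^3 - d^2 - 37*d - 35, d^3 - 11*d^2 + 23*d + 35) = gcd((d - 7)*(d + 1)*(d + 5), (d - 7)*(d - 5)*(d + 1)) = d^2 - 6*d - 7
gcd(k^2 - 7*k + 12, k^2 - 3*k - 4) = k - 4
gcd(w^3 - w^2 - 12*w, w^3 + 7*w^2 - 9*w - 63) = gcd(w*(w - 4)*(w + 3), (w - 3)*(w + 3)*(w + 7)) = w + 3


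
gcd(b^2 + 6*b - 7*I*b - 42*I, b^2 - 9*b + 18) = 1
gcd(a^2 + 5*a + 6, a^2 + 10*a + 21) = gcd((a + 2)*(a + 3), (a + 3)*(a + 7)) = a + 3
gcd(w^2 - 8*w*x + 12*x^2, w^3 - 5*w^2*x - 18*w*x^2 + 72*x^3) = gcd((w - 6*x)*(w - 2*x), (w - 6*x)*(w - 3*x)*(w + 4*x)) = -w + 6*x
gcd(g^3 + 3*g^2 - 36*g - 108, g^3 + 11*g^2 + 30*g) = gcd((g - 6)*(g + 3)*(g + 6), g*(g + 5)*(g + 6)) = g + 6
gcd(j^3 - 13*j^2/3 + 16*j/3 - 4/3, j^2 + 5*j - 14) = j - 2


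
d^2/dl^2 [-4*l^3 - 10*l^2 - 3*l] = -24*l - 20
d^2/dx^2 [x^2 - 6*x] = 2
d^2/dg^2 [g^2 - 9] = 2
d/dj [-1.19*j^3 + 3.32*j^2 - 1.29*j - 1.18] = -3.57*j^2 + 6.64*j - 1.29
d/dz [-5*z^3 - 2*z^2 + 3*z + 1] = -15*z^2 - 4*z + 3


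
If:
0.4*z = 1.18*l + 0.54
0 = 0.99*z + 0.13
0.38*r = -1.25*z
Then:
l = -0.50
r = 0.43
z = -0.13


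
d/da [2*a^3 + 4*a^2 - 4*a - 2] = 6*a^2 + 8*a - 4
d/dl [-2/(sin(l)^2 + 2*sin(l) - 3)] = 4*(sin(l) + 1)*cos(l)/(sin(l)^2 + 2*sin(l) - 3)^2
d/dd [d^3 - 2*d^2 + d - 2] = 3*d^2 - 4*d + 1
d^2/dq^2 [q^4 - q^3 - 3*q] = 6*q*(2*q - 1)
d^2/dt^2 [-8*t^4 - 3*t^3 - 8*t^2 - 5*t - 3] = -96*t^2 - 18*t - 16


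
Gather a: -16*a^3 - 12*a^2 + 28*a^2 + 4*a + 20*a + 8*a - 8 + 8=-16*a^3 + 16*a^2 + 32*a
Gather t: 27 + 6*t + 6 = 6*t + 33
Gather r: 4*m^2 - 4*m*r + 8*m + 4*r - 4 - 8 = 4*m^2 + 8*m + r*(4 - 4*m) - 12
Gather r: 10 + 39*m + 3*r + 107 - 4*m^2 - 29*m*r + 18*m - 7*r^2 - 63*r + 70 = -4*m^2 + 57*m - 7*r^2 + r*(-29*m - 60) + 187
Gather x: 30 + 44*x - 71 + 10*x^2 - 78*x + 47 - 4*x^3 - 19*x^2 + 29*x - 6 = -4*x^3 - 9*x^2 - 5*x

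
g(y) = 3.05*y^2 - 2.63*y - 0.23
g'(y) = 6.1*y - 2.63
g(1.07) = 0.45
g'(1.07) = 3.90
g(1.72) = 4.27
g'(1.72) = 7.86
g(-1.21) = 7.42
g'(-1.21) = -10.01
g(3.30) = 24.31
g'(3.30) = 17.50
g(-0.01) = -0.20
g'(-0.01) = -2.69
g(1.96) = 6.33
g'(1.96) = 9.33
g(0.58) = -0.73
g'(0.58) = 0.91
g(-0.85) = 4.21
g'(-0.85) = -7.82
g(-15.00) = 725.47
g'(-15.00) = -94.13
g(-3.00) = 35.11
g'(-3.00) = -20.93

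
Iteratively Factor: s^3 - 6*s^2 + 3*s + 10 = (s - 5)*(s^2 - s - 2) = (s - 5)*(s + 1)*(s - 2)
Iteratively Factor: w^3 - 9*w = (w)*(w^2 - 9) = w*(w + 3)*(w - 3)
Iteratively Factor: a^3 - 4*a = (a - 2)*(a^2 + 2*a) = a*(a - 2)*(a + 2)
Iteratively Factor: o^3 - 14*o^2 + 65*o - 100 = (o - 4)*(o^2 - 10*o + 25) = (o - 5)*(o - 4)*(o - 5)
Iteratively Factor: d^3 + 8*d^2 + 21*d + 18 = (d + 2)*(d^2 + 6*d + 9) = (d + 2)*(d + 3)*(d + 3)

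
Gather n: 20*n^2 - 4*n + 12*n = 20*n^2 + 8*n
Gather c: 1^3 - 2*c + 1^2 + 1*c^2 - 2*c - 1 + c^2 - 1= 2*c^2 - 4*c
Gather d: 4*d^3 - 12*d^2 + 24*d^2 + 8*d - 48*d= 4*d^3 + 12*d^2 - 40*d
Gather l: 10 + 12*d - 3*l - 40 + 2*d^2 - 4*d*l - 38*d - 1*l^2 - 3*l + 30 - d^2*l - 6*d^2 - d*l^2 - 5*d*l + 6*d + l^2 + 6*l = -4*d^2 - d*l^2 - 20*d + l*(-d^2 - 9*d)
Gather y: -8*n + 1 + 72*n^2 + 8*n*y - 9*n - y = 72*n^2 - 17*n + y*(8*n - 1) + 1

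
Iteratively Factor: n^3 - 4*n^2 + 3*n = (n - 1)*(n^2 - 3*n) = n*(n - 1)*(n - 3)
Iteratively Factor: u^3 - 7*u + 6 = (u + 3)*(u^2 - 3*u + 2) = (u - 2)*(u + 3)*(u - 1)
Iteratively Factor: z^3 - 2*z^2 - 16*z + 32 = (z + 4)*(z^2 - 6*z + 8) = (z - 2)*(z + 4)*(z - 4)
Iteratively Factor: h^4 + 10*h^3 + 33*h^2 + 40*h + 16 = (h + 1)*(h^3 + 9*h^2 + 24*h + 16) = (h + 1)*(h + 4)*(h^2 + 5*h + 4) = (h + 1)^2*(h + 4)*(h + 4)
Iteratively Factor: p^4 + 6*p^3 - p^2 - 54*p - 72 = (p + 3)*(p^3 + 3*p^2 - 10*p - 24) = (p + 2)*(p + 3)*(p^2 + p - 12) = (p - 3)*(p + 2)*(p + 3)*(p + 4)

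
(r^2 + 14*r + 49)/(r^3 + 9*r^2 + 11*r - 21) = (r + 7)/(r^2 + 2*r - 3)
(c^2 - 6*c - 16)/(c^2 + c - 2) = (c - 8)/(c - 1)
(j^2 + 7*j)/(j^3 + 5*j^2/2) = 2*(j + 7)/(j*(2*j + 5))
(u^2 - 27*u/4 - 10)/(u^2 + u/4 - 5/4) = (u - 8)/(u - 1)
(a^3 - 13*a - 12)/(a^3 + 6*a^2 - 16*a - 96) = (a^2 + 4*a + 3)/(a^2 + 10*a + 24)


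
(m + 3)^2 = m^2 + 6*m + 9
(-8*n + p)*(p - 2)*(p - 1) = -8*n*p^2 + 24*n*p - 16*n + p^3 - 3*p^2 + 2*p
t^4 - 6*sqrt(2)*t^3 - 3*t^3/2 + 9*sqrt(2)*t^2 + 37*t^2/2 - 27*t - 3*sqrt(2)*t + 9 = (t - 1)*(t - 1/2)*(t - 3*sqrt(2))^2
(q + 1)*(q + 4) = q^2 + 5*q + 4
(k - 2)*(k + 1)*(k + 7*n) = k^3 + 7*k^2*n - k^2 - 7*k*n - 2*k - 14*n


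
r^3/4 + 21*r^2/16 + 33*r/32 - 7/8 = (r/4 + 1)*(r - 1/2)*(r + 7/4)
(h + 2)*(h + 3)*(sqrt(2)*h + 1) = sqrt(2)*h^3 + h^2 + 5*sqrt(2)*h^2 + 5*h + 6*sqrt(2)*h + 6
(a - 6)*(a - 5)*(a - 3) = a^3 - 14*a^2 + 63*a - 90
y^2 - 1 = (y - 1)*(y + 1)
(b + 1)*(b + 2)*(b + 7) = b^3 + 10*b^2 + 23*b + 14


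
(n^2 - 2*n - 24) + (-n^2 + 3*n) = n - 24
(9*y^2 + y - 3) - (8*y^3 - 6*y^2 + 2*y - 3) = -8*y^3 + 15*y^2 - y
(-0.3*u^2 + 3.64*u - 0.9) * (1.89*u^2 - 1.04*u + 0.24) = -0.567*u^4 + 7.1916*u^3 - 5.5586*u^2 + 1.8096*u - 0.216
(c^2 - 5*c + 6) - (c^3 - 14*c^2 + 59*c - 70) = -c^3 + 15*c^2 - 64*c + 76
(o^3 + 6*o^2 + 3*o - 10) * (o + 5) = o^4 + 11*o^3 + 33*o^2 + 5*o - 50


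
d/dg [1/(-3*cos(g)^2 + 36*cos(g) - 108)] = -2*sin(g)/(3*(cos(g) - 6)^3)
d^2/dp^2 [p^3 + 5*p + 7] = 6*p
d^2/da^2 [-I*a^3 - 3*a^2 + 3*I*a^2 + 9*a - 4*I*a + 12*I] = -6*I*a - 6 + 6*I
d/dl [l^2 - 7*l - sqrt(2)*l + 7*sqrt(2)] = 2*l - 7 - sqrt(2)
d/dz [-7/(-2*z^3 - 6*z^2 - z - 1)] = 7*(-6*z^2 - 12*z - 1)/(2*z^3 + 6*z^2 + z + 1)^2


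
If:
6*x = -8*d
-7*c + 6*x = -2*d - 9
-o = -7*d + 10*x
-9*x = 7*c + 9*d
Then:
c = 3/7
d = 1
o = 61/3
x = -4/3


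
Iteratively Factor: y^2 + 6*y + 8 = (y + 4)*(y + 2)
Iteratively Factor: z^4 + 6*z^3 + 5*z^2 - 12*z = (z + 4)*(z^3 + 2*z^2 - 3*z) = z*(z + 4)*(z^2 + 2*z - 3) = z*(z - 1)*(z + 4)*(z + 3)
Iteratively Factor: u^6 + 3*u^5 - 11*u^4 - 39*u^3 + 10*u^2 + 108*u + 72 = (u + 1)*(u^5 + 2*u^4 - 13*u^3 - 26*u^2 + 36*u + 72) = (u + 1)*(u + 3)*(u^4 - u^3 - 10*u^2 + 4*u + 24) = (u + 1)*(u + 2)*(u + 3)*(u^3 - 3*u^2 - 4*u + 12) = (u - 2)*(u + 1)*(u + 2)*(u + 3)*(u^2 - u - 6) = (u - 3)*(u - 2)*(u + 1)*(u + 2)*(u + 3)*(u + 2)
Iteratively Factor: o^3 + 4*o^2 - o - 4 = (o + 4)*(o^2 - 1) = (o - 1)*(o + 4)*(o + 1)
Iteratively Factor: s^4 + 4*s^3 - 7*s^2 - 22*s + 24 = (s + 4)*(s^3 - 7*s + 6) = (s + 3)*(s + 4)*(s^2 - 3*s + 2) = (s - 1)*(s + 3)*(s + 4)*(s - 2)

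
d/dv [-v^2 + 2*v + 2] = 2 - 2*v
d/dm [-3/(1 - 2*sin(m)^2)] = -12*sin(2*m)/(cos(4*m) + 1)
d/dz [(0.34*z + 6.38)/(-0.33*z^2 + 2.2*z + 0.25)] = (0.1122*z^2 + 4.2108*z - 13.951)/(0.1089*z^4 - 1.452*z^3 + 4.675*z^2 + 1.1*z + 0.0625)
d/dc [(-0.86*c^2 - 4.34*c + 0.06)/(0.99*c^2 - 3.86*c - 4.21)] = (7.6162*c^2 + 7.1224*c + 18.503)/(0.9801*c^4 - 7.6428*c^3 + 6.5638*c^2 + 32.5012*c + 17.7241)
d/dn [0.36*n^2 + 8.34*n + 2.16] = 0.72*n + 8.34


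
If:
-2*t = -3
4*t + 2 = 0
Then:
No Solution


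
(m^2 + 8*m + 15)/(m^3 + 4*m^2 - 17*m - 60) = 1/(m - 4)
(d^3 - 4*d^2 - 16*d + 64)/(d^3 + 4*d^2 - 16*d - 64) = (d - 4)/(d + 4)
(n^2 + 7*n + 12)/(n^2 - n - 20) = (n + 3)/(n - 5)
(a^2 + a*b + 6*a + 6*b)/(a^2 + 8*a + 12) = (a + b)/(a + 2)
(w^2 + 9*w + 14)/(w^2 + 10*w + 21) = (w + 2)/(w + 3)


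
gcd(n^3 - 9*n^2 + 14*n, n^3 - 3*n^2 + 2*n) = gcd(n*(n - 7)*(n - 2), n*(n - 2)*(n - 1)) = n^2 - 2*n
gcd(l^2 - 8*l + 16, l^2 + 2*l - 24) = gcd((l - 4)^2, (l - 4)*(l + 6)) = l - 4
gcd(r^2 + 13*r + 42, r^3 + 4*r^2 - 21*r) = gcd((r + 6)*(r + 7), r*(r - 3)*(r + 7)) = r + 7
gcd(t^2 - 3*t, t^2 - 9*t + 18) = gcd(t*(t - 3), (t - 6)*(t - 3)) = t - 3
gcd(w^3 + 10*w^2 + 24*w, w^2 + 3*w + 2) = 1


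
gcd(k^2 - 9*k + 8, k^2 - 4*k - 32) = k - 8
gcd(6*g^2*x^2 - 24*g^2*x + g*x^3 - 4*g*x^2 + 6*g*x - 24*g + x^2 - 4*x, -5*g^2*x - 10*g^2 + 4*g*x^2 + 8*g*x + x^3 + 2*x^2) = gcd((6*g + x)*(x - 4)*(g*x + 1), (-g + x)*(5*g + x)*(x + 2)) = 1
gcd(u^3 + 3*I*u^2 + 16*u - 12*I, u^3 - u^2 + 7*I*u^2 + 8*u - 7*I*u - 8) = u - I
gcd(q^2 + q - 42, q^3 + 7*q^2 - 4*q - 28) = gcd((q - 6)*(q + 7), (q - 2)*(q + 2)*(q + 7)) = q + 7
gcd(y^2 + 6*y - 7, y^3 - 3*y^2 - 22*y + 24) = y - 1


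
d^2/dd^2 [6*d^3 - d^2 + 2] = 36*d - 2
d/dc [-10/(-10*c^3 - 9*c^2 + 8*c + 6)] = 20*(-15*c^2 - 9*c + 4)/(10*c^3 + 9*c^2 - 8*c - 6)^2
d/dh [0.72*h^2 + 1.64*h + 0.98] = 1.44*h + 1.64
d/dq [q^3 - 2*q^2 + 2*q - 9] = 3*q^2 - 4*q + 2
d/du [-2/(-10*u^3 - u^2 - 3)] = 4*u*(-15*u - 1)/(10*u^3 + u^2 + 3)^2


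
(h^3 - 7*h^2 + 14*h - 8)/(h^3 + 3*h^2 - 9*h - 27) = (h^3 - 7*h^2 + 14*h - 8)/(h^3 + 3*h^2 - 9*h - 27)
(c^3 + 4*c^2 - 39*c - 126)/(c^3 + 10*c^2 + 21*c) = (c - 6)/c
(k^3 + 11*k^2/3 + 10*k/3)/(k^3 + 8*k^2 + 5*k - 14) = k*(3*k + 5)/(3*(k^2 + 6*k - 7))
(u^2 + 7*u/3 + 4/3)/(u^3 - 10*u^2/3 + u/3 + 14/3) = (3*u + 4)/(3*u^2 - 13*u + 14)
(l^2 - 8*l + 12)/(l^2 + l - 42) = (l - 2)/(l + 7)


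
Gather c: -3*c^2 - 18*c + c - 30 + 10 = -3*c^2 - 17*c - 20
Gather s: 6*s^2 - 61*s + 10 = 6*s^2 - 61*s + 10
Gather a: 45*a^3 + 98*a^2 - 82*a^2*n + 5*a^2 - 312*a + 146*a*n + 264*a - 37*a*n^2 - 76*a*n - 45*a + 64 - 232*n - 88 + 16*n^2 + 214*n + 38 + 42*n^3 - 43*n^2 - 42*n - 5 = 45*a^3 + a^2*(103 - 82*n) + a*(-37*n^2 + 70*n - 93) + 42*n^3 - 27*n^2 - 60*n + 9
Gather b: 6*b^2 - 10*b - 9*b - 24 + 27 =6*b^2 - 19*b + 3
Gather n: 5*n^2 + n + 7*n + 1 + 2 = 5*n^2 + 8*n + 3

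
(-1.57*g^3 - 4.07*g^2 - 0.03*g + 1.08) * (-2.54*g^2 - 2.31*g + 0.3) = 3.9878*g^5 + 13.9645*g^4 + 9.0069*g^3 - 3.8949*g^2 - 2.5038*g + 0.324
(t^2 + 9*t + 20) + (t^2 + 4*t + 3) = 2*t^2 + 13*t + 23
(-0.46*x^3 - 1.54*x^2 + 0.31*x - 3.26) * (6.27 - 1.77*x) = 0.8142*x^4 - 0.1584*x^3 - 10.2045*x^2 + 7.7139*x - 20.4402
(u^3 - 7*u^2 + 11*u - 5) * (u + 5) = u^4 - 2*u^3 - 24*u^2 + 50*u - 25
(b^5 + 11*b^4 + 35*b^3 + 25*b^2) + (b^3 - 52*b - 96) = b^5 + 11*b^4 + 36*b^3 + 25*b^2 - 52*b - 96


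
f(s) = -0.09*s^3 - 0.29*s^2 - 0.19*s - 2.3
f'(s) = -0.27*s^2 - 0.58*s - 0.19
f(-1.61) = -2.37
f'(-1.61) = 0.04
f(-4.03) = -0.35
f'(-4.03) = -2.24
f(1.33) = -3.28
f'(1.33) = -1.44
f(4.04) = -13.74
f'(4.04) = -6.94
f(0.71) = -2.61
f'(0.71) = -0.74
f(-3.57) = -1.22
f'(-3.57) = -1.56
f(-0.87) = -2.29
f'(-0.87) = 0.11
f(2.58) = -6.27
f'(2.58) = -3.48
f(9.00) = -93.11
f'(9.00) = -27.28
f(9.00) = -93.11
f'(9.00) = -27.28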